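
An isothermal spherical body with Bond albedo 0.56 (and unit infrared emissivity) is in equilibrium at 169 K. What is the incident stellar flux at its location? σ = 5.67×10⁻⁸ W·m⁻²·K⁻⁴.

S ≈ 420 W/m²

(1−a)S·πr² = σ·4πr²·T⁴ ⇒ S = 4σT⁴/(1−a).
S = 4·5.67×10⁻⁸·8.157×10⁸/0.440.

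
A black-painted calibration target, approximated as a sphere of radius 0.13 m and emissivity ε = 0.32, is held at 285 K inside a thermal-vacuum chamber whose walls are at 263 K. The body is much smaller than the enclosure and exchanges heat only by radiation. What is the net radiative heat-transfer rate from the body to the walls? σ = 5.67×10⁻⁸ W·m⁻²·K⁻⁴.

For a small grey body in a large enclosure: P_net = εσA(T_body⁴ − T_wall⁴).
A = 4πr² = 0.2124 m²; T_body⁴ − T_wall⁴ = 6.598×10⁹ − 4.784×10⁹ = 1.813×10⁹ K⁴.
|P_net| = 0.32·5.67×10⁻⁸·0.2124·1.813×10⁹.

P_net ≈ 6.99 W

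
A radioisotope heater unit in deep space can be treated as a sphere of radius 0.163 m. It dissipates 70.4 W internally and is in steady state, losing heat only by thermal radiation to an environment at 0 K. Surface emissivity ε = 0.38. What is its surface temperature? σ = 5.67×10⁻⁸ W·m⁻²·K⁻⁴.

T ≈ 315 K

Steady state: internal power = radiated power, P = εσA T⁴.
Radiating area A = 4πr² = 0.3339 m².
T⁴ = P/(εσA) = 70.4/(0.38·5.67×10⁻⁸·0.3339) = 9.786×10⁹ K⁴.
T = (9.786×10⁹)^(1/4).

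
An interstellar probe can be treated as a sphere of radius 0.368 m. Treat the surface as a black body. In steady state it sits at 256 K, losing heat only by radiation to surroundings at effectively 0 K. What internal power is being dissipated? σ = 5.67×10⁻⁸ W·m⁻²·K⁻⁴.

P ≈ 414 W

Steady state: P = εσA T⁴.
A = 4πr² = 1.702 m²; T⁴ = (256)⁴ = 4.295×10⁹ K⁴.
P = 1.0 × 5.67×10⁻⁸ × 1.702 × 4.295×10⁹.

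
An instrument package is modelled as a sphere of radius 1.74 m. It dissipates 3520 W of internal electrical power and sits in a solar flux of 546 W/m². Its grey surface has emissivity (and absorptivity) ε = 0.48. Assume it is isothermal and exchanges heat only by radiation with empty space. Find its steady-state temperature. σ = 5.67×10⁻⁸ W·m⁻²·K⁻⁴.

T ≈ 276 K

At steady state, absorbed solar power + internal power = radiated power.
Absorbed: α·S·A_cross = 0.48·546·9.511 = 2493 W (cross-section πr²).
Total input = 2493 + 3520 = 6013 W.
Radiated: εσ·A_surf·T⁴ with A_surf = 4πr² = 38.05 m².
T⁴ = 6013/(0.48·5.67×10⁻⁸·38.05) = 5.807×10⁹ K⁴.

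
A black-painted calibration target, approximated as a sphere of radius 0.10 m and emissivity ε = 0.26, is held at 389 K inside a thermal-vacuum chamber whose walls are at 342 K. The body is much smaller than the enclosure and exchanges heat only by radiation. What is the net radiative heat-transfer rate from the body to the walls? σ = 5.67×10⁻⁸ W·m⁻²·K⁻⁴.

For a small grey body in a large enclosure: P_net = εσA(T_body⁴ − T_wall⁴).
A = 4πr² = 0.1257 m²; T_body⁴ − T_wall⁴ = 2.290×10¹⁰ − 1.368×10¹⁰ = 9.217×10⁹ K⁴.
|P_net| = 0.26·5.67×10⁻⁸·0.1257·9.217×10⁹.

P_net ≈ 17.1 W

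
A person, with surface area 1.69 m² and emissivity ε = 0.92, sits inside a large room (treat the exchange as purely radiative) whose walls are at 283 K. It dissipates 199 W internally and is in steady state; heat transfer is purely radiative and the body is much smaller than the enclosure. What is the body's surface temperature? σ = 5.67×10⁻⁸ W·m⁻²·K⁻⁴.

For a small grey body in a large enclosure, net radiated power = εσA(T⁴ − T_w⁴).
Steady state: P = εσA(T⁴ − T_w⁴) with A = 1.69 m².
T⁴ = P/(εσA) + T_w⁴ = 199/(0.92·5.67×10⁻⁸·1.690) + (283)⁴
    = 2.257×10⁹ + 6.414×10⁹ = 8.672×10⁹ K⁴.

T ≈ 305 K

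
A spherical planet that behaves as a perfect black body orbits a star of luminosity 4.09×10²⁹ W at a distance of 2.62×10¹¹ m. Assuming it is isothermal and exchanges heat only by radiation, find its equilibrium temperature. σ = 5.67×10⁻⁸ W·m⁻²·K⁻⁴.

First find the stellar flux at distance d: S = L/(4πd²) = 4.09×10²⁹/(4π·(2.62×10¹¹)²) = 4.741×10⁵ W/m².
For an isothermal sphere, absorbed (1−a)S·πr² = emitted σ·4πr²·T⁴, so T⁴ = (1−a)S/(4σ).
T⁴ = 1.00·4.741×10⁵/(4·5.67×10⁻⁸) = 2.091×10¹² K⁴.

T ≈ 1200 K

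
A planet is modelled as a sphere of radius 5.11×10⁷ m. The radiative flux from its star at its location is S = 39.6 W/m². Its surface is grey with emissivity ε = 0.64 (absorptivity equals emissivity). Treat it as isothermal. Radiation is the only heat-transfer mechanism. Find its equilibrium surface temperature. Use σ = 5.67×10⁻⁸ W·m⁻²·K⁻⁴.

At equilibrium, absorbed power = emitted power.
Absorbing cross-section = πr² = 8.203×10¹⁵ m²; emitting surface = 4πr² = 3.281×10¹⁶ m² (ratio 4).
εS·A_cross = εσ·A_surf·T⁴  ⇒  T⁴ = S/(4σ)   (ε cancels).
T⁴ = 39.6/(4·5.67×10⁻⁸) = 1.746×10⁸ K⁴.
T = (1.746×10⁸)^(1/4).

T ≈ 115 K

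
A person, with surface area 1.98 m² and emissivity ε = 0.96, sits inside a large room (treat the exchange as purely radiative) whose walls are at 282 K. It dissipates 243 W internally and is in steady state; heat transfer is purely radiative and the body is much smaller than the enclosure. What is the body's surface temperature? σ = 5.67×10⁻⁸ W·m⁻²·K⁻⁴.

T ≈ 304 K

For a small grey body in a large enclosure, net radiated power = εσA(T⁴ − T_w⁴).
Steady state: P = εσA(T⁴ − T_w⁴) with A = 1.98 m².
T⁴ = P/(εσA) + T_w⁴ = 243/(0.96·5.67×10⁻⁸·1.980) + (282)⁴
    = 2.255×10⁹ + 6.324×10⁹ = 8.579×10⁹ K⁴.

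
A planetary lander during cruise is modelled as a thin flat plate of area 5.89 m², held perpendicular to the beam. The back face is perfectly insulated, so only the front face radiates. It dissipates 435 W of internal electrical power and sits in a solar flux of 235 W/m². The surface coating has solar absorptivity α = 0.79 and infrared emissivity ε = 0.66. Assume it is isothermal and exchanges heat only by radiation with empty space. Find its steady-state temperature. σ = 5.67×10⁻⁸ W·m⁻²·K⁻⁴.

T ≈ 289 K

At steady state, absorbed solar power + internal power = radiated power.
Absorbed: α·S·A_cross = 0.79·235·5.890 = 1093 W (cross-section A).
Total input = 1093 + 435 = 1528 W.
Radiated: εσ·A_surf·T⁴ with A_surf = A = 5.890 m².
T⁴ = 1528/(0.66·5.67×10⁻⁸·5.890) = 6.935×10⁹ K⁴.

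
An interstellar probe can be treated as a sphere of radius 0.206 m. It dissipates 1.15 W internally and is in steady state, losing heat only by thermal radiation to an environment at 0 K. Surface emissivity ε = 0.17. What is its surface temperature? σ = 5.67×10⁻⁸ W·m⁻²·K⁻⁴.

T ≈ 122 K

Steady state: internal power = radiated power, P = εσA T⁴.
Radiating area A = 4πr² = 0.5333 m².
T⁴ = P/(εσA) = 1.15/(0.17·5.67×10⁻⁸·0.5333) = 2.237×10⁸ K⁴.
T = (2.237×10⁸)^(1/4).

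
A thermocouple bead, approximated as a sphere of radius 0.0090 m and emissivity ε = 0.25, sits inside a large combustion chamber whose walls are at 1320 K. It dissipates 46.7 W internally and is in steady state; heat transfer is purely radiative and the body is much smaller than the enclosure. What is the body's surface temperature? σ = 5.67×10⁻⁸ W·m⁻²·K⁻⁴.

T ≈ 1580 K

For a small grey body in a large enclosure, net radiated power = εσA(T⁴ − T_w⁴).
Steady state: P = εσA(T⁴ − T_w⁴) with A = 4πr² = 0.001018 m².
T⁴ = P/(εσA) + T_w⁴ = 46.7/(0.25·5.67×10⁻⁸·0.001018) + (1320)⁴
    = 3.237×10¹² + 3.036×10¹² = 6.273×10¹² K⁴.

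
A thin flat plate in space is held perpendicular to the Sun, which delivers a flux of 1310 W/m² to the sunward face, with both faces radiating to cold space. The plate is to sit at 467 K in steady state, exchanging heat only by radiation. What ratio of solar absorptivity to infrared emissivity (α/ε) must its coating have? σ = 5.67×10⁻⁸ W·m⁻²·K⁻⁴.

Balance: αS·A = εσ·2A·T⁴ ⇒ α/ε = 2σT⁴/S.
α/ε = 2·5.67×10⁻⁸·(467)⁴/1310 = 2·5.67×10⁻⁸·4.756×10¹⁰/1310.

α/ε ≈ 4.12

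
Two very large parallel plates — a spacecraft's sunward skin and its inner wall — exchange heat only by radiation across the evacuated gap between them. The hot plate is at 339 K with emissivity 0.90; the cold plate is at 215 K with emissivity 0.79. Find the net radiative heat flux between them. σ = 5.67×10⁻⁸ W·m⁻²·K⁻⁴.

q ≈ 456 W/m²

For two infinite grey parallel plates, q = σ(T₁⁴ − T₂⁴)/(1/ε₁ + 1/ε₂ − 1).
T₁⁴ − T₂⁴ = 1.321×10¹⁰ − 2.137×10⁹ = 1.107×10¹⁰ K⁴.
1/ε₁ + 1/ε₂ − 1 = 1.111 + 1.266 − 1 = 1.377.
q = 5.67×10⁻⁸ × 1.107×10¹⁰ / 1.377.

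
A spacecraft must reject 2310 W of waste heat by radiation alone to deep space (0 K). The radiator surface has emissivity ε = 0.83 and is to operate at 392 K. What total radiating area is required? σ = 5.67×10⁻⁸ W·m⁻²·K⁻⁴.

P = εσA T⁴ ⇒ A = P/(εσT⁴).
T⁴ = 2.361×10¹⁰ K⁴.
A = 2310/(0.83 × 5.67×10⁻⁸ × 2.361×10¹⁰).

A ≈ 2.08 m²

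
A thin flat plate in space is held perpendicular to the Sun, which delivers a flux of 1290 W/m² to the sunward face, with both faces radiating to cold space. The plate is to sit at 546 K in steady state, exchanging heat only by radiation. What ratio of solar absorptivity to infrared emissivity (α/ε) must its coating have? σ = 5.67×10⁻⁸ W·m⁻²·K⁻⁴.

α/ε ≈ 7.81

Balance: αS·A = εσ·2A·T⁴ ⇒ α/ε = 2σT⁴/S.
α/ε = 2·5.67×10⁻⁸·(546)⁴/1290 = 2·5.67×10⁻⁸·8.887×10¹⁰/1290.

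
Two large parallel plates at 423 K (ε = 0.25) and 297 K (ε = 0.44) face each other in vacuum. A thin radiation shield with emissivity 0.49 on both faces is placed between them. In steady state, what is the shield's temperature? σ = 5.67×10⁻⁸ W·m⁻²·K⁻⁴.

T_s ≈ 363 K

In steady state the net flux on the hot side equals that on the cold side.
σ(T₁⁴−T_s⁴)/D₁ = σ(T_s⁴−T₂⁴)/D₂, with D₁ = 1/ε₁+1/ε_s−1 = 5.041, D₂ = 1/ε_s+1/ε₂−1 = 3.314.
Solve for T_s⁴: T_s⁴ = (D₂·T₁⁴ + D₁·T₂⁴)/(D₁+D₂) = 1.739×10¹⁰ K⁴.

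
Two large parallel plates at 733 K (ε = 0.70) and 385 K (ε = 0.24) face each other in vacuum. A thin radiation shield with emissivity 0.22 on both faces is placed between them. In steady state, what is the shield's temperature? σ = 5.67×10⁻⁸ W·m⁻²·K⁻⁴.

T_s ≈ 655 K

In steady state the net flux on the hot side equals that on the cold side.
σ(T₁⁴−T_s⁴)/D₁ = σ(T_s⁴−T₂⁴)/D₂, with D₁ = 1/ε₁+1/ε_s−1 = 4.974, D₂ = 1/ε_s+1/ε₂−1 = 7.712.
Solve for T_s⁴: T_s⁴ = (D₂·T₁⁴ + D₁·T₂⁴)/(D₁+D₂) = 1.841×10¹¹ K⁴.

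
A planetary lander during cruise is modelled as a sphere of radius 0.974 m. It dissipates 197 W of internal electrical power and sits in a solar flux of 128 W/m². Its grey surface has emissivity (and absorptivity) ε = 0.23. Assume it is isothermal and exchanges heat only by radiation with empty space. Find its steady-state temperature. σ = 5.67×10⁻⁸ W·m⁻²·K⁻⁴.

At steady state, absorbed solar power + internal power = radiated power.
Absorbed: α·S·A_cross = 0.23·128·2.980 = 87.74 W (cross-section πr²).
Total input = 87.74 + 197 = 284.7 W.
Radiated: εσ·A_surf·T⁴ with A_surf = 4πr² = 11.92 m².
T⁴ = 284.7/(0.23·5.67×10⁻⁸·11.92) = 1.832×10⁹ K⁴.

T ≈ 207 K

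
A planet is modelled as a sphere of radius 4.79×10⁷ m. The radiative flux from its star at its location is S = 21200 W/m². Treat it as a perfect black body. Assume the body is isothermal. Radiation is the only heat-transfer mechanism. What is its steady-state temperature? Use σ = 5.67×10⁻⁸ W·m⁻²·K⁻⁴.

At equilibrium, absorbed power = emitted power.
Absorbing cross-section = πr² = 7.208×10¹⁵ m²; emitting surface = 4πr² = 2.883×10¹⁶ m² (ratio 4).
S·A_cross = εσ·A_surf·T⁴  ⇒  T⁴ = S/(4σ).
T⁴ = 1.00·21200/(4·5.67×10⁻⁸) = 9.347×10¹⁰ K⁴.
T = (9.347×10¹⁰)^(1/4).

T ≈ 553 K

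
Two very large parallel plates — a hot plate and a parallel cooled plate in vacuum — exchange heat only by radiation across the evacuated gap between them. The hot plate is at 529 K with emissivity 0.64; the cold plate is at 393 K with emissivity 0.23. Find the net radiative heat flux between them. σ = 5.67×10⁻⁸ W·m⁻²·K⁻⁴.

q ≈ 629 W/m²

For two infinite grey parallel plates, q = σ(T₁⁴ − T₂⁴)/(1/ε₁ + 1/ε₂ − 1).
T₁⁴ − T₂⁴ = 7.831×10¹⁰ − 2.385×10¹⁰ = 5.446×10¹⁰ K⁴.
1/ε₁ + 1/ε₂ − 1 = 1.562 + 4.348 − 1 = 4.910.
q = 5.67×10⁻⁸ × 5.446×10¹⁰ / 4.910.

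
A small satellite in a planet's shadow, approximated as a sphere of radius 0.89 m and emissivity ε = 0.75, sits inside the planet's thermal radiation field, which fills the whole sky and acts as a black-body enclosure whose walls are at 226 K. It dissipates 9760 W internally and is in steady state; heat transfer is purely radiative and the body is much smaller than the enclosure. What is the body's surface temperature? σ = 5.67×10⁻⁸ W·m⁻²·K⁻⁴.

For a small grey body in a large enclosure, net radiated power = εσA(T⁴ − T_w⁴).
Steady state: P = εσA(T⁴ − T_w⁴) with A = 4πr² = 9.954 m².
T⁴ = P/(εσA) + T_w⁴ = 9760/(0.75·5.67×10⁻⁸·9.954) + (226)⁴
    = 2.306×10¹⁰ + 2.609×10⁹ = 2.567×10¹⁰ K⁴.

T ≈ 400 K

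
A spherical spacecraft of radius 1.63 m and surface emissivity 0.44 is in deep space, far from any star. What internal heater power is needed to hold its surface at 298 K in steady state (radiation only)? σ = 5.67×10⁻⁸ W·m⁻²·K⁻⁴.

P ≈ 6570 W

P = εσ·4πr²·T⁴.
4πr² = 33.39 m²; T⁴ = 7.886×10⁹ K⁴.
P = 0.44·5.67×10⁻⁸·33.39·7.886×10⁹.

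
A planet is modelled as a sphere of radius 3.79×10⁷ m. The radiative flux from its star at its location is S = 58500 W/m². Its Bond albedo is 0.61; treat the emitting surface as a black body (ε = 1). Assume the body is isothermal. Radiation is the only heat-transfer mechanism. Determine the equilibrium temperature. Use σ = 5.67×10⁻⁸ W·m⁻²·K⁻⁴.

At equilibrium, absorbed power = emitted power.
Absorbing cross-section = πr² = 4.513×10¹⁵ m²; emitting surface = 4πr² = 1.805×10¹⁶ m² (ratio 4).
(1−a)S·A_cross = εσ·A_surf·T⁴  ⇒  T⁴ = (1−a)S/(4σ).
T⁴ = 0.390·58500/(4·5.67×10⁻⁸) = 1.006×10¹¹ K⁴.
T = (1.006×10¹¹)^(1/4).

T ≈ 563 K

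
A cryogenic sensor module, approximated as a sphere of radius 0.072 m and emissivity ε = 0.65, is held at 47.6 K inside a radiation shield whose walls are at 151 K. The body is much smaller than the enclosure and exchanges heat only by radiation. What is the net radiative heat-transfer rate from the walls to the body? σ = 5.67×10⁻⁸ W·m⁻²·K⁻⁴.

P_net ≈ 1.24 W

For a small grey body in a large enclosure: P_net = εσA(T_body⁴ − T_wall⁴).
A = 4πr² = 0.06514 m²; T_body⁴ − T_wall⁴ = 5.134×10⁶ − 5.199×10⁸ = -5.148×10⁸ K⁴.
|P_net| = 0.65·5.67×10⁻⁸·0.06514·5.148×10⁸.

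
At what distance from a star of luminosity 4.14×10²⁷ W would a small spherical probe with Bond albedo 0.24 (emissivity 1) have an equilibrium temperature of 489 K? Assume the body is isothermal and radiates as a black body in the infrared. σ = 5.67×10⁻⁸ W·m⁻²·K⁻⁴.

For an isothermal black-emitting sphere, (1−a)S·πr² = σ·4πr²·T⁴ ⇒ S = 4σT⁴/(1−a).
S = 4·5.67×10⁻⁸·(489)⁴/0.760 = 17060 W/m².
Flux falls as S = L/(4πd²), so d = √(L/(4πS)) = √(4.14×10²⁷/(4π·17060)).

d ≈ 1.39×10¹¹ m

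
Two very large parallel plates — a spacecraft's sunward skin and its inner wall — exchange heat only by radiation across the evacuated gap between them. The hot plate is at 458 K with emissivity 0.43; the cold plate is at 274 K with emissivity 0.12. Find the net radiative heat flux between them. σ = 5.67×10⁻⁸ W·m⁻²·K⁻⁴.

q ≈ 225 W/m²

For two infinite grey parallel plates, q = σ(T₁⁴ − T₂⁴)/(1/ε₁ + 1/ε₂ − 1).
T₁⁴ − T₂⁴ = 4.400×10¹⁰ − 5.636×10⁹ = 3.836×10¹⁰ K⁴.
1/ε₁ + 1/ε₂ − 1 = 2.326 + 8.333 − 1 = 9.659.
q = 5.67×10⁻⁸ × 3.836×10¹⁰ / 9.659.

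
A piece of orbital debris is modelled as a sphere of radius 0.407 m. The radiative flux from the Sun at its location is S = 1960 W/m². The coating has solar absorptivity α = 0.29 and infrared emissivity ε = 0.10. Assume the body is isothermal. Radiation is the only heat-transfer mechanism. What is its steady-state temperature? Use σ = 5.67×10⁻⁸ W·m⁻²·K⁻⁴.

T ≈ 398 K

At equilibrium, absorbed power = emitted power.
Absorbing cross-section = πr² = 0.5204 m²; emitting surface = 4πr² = 2.082 m² (ratio 4).
αS·A_cross = εσ·A_surf·T⁴  ⇒  T⁴ = αS/(ε·4σ).
T⁴ = 0.290·1960/(0.10·4·5.67×10⁻⁸) = 2.506×10¹⁰ K⁴.
T = (2.506×10¹⁰)^(1/4).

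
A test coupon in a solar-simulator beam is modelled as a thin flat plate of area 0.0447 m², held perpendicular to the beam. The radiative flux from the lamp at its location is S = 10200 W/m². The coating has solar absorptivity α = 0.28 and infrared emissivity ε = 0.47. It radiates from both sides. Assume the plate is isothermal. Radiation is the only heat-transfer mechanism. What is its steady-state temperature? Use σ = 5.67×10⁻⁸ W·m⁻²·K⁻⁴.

T ≈ 481 K

At equilibrium, absorbed power = emitted power.
Absorbing cross-section = A = 0.04470 m²; emitting surface = 2A = 0.08940 m² (ratio 2).
αS·A_cross = εσ·A_surf·T⁴  ⇒  T⁴ = αS/(ε·2σ).
T⁴ = 0.280·10200/(0.47·2·5.67×10⁻⁸) = 5.359×10¹⁰ K⁴.
T = (5.359×10¹⁰)^(1/4).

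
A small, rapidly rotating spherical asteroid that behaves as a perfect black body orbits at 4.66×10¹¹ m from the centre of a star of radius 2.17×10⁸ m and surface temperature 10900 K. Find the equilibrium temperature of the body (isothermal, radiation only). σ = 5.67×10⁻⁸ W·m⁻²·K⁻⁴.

The star's surface emits σT_*⁴; at distance d the flux is S = σT_*⁴(R_*/d)².
S = 5.67×10⁻⁸·(10900)⁴·(2.17×10⁸/4.66×10¹¹)² = 173.6 W/m².
For an isothermal sphere T⁴ = (1−a)S/(4σ) = 7.652×10⁸ K⁴.

T ≈ 166 K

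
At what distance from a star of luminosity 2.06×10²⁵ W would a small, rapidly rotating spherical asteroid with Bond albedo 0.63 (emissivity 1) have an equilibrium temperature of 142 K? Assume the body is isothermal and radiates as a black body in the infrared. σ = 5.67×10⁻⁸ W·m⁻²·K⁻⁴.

For an isothermal black-emitting sphere, (1−a)S·πr² = σ·4πr²·T⁴ ⇒ S = 4σT⁴/(1−a).
S = 4·5.67×10⁻⁸·(142)⁴/0.370 = 249.2 W/m².
Flux falls as S = L/(4πd²), so d = √(L/(4πS)) = √(2.06×10²⁵/(4π·249.2)).

d ≈ 8.11×10¹⁰ m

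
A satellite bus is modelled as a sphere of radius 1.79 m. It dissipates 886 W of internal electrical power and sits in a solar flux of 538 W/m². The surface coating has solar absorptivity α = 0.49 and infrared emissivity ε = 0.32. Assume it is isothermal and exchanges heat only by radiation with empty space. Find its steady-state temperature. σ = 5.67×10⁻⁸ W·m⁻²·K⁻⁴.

T ≈ 264 K

At steady state, absorbed solar power + internal power = radiated power.
Absorbed: α·S·A_cross = 0.49·538·10.07 = 2654 W (cross-section πr²).
Total input = 2654 + 886 = 3540 W.
Radiated: εσ·A_surf·T⁴ with A_surf = 4πr² = 40.26 m².
T⁴ = 3540/(0.32·5.67×10⁻⁸·40.26) = 4.845×10⁹ K⁴.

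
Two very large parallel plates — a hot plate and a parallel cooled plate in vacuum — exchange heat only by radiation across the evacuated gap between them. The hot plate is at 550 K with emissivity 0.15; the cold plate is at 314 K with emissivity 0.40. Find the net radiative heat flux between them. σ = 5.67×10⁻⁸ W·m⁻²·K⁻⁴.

q ≈ 568 W/m²

For two infinite grey parallel plates, q = σ(T₁⁴ − T₂⁴)/(1/ε₁ + 1/ε₂ − 1).
T₁⁴ − T₂⁴ = 9.151×10¹⁰ − 9.721×10⁹ = 8.179×10¹⁰ K⁴.
1/ε₁ + 1/ε₂ − 1 = 6.667 + 2.500 − 1 = 8.167.
q = 5.67×10⁻⁸ × 8.179×10¹⁰ / 8.167.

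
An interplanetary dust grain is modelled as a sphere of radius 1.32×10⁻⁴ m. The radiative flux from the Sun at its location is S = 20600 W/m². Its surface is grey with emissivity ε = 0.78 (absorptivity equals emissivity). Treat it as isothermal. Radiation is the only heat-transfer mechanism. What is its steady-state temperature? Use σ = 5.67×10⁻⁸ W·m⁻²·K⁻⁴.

At equilibrium, absorbed power = emitted power.
Absorbing cross-section = πr² = 5.474×10⁻⁸ m²; emitting surface = 4πr² = 2.190×10⁻⁷ m² (ratio 4).
εS·A_cross = εσ·A_surf·T⁴  ⇒  T⁴ = S/(4σ)   (ε cancels).
T⁴ = 20600/(4·5.67×10⁻⁸) = 9.083×10¹⁰ K⁴.
T = (9.083×10¹⁰)^(1/4).

T ≈ 549 K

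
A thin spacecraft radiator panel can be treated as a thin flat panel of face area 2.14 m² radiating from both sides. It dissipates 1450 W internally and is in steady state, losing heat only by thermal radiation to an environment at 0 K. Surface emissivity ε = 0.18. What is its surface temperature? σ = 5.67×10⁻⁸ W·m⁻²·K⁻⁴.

T ≈ 427 K

Steady state: internal power = radiated power, P = εσA T⁴.
Radiating area A = 2·2.14 = 4.280 m².
T⁴ = P/(εσA) = 1450/(0.18·5.67×10⁻⁸·4.280) = 3.319×10¹⁰ K⁴.
T = (3.319×10¹⁰)^(1/4).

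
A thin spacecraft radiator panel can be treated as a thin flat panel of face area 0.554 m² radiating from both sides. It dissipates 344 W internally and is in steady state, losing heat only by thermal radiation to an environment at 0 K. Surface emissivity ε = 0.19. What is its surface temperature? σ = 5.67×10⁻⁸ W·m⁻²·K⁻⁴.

Steady state: internal power = radiated power, P = εσA T⁴.
Radiating area A = 2·0.554 = 1.108 m².
T⁴ = P/(εσA) = 344/(0.19·5.67×10⁻⁸·1.108) = 2.882×10¹⁰ K⁴.
T = (2.882×10¹⁰)^(1/4).

T ≈ 412 K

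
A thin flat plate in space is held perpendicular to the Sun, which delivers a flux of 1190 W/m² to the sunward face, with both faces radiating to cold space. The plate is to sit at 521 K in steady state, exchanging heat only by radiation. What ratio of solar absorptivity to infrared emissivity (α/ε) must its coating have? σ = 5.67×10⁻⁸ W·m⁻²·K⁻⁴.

α/ε ≈ 7.02

Balance: αS·A = εσ·2A·T⁴ ⇒ α/ε = 2σT⁴/S.
α/ε = 2·5.67×10⁻⁸·(521)⁴/1190 = 2·5.67×10⁻⁸·7.368×10¹⁰/1190.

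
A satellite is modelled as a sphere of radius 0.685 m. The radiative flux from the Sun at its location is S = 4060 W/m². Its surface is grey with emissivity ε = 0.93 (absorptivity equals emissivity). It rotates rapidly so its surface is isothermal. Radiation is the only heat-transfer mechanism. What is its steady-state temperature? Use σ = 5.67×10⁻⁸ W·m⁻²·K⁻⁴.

At equilibrium, absorbed power = emitted power.
Absorbing cross-section = πr² = 1.474 m²; emitting surface = 4πr² = 5.896 m² (ratio 4).
εS·A_cross = εσ·A_surf·T⁴  ⇒  T⁴ = S/(4σ)   (ε cancels).
T⁴ = 4060/(4·5.67×10⁻⁸) = 1.790×10¹⁰ K⁴.
T = (1.790×10¹⁰)^(1/4).

T ≈ 366 K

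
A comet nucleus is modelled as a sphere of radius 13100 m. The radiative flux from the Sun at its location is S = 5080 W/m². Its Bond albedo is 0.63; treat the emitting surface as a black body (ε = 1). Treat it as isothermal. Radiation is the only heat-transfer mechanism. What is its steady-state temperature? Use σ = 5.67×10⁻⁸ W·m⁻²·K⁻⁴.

At equilibrium, absorbed power = emitted power.
Absorbing cross-section = πr² = 5.391×10⁸ m²; emitting surface = 4πr² = 2.157×10⁹ m² (ratio 4).
(1−a)S·A_cross = εσ·A_surf·T⁴  ⇒  T⁴ = (1−a)S/(4σ).
T⁴ = 0.370·5080/(4·5.67×10⁻⁸) = 8.287×10⁹ K⁴.
T = (8.287×10⁹)^(1/4).

T ≈ 302 K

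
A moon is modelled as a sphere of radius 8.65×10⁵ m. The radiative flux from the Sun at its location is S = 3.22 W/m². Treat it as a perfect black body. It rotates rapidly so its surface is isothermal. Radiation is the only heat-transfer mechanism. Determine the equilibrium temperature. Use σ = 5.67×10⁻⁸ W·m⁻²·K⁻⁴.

At equilibrium, absorbed power = emitted power.
Absorbing cross-section = πr² = 2.351×10¹² m²; emitting surface = 4πr² = 9.402×10¹² m² (ratio 4).
S·A_cross = εσ·A_surf·T⁴  ⇒  T⁴ = S/(4σ).
T⁴ = 1.00·3.22/(4·5.67×10⁻⁸) = 1.420×10⁷ K⁴.
T = (1.420×10⁷)^(1/4).

T ≈ 61.4 K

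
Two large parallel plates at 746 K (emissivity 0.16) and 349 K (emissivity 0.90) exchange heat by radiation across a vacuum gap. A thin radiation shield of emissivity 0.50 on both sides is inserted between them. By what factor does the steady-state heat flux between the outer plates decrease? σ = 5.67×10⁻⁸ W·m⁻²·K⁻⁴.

Without shield: q₀ = σΔ(T⁴)/(1/ε₁+1/ε₂−1) with denominator 6.361.
With shield the two gaps are in series; the resistances add: (1/ε₁+1/ε_s−1)+(1/ε_s+1/ε₂−1) = 7.250+2.111 = 9.361.
Heat-flux ratio q₀/q = 9.361/6.361.

factor ≈ 1.47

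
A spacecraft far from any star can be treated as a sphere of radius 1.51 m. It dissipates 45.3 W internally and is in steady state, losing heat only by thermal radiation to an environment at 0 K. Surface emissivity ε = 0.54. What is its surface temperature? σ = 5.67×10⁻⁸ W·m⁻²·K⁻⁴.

T ≈ 84.8 K

Steady state: internal power = radiated power, P = εσA T⁴.
Radiating area A = 4πr² = 28.65 m².
T⁴ = P/(εσA) = 45.3/(0.54·5.67×10⁻⁸·28.65) = 5.164×10⁷ K⁴.
T = (5.164×10⁷)^(1/4).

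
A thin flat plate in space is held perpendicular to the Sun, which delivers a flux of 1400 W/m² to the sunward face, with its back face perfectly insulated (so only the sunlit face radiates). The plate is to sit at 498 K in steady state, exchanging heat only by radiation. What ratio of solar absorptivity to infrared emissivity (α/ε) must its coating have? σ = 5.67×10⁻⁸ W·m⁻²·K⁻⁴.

α/ε ≈ 2.49

Balance: αS·A = εσ·1A·T⁴ ⇒ α/ε = σT⁴/S.
α/ε = 5.67×10⁻⁸·(498)⁴/1400 = 5.67×10⁻⁸·6.151×10¹⁰/1400.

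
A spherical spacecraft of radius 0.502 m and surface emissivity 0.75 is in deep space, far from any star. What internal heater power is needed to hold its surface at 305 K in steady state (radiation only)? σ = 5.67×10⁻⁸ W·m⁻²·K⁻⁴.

P = εσ·4πr²·T⁴.
4πr² = 3.167 m²; T⁴ = 8.654×10⁹ K⁴.
P = 0.75·5.67×10⁻⁸·3.167·8.654×10⁹.

P ≈ 1170 W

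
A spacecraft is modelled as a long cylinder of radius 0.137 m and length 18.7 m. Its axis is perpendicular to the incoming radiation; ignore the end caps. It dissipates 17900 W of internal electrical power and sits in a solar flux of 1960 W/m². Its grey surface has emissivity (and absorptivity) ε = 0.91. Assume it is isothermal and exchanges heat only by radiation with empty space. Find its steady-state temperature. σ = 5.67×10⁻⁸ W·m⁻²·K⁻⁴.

At steady state, absorbed solar power + internal power = radiated power.
Absorbed: α·S·A_cross = 0.91·1960·5.124 = 9139 W (cross-section 2rL).
Total input = 9139 + 17900 = 27040 W.
Radiated: εσ·A_surf·T⁴ with A_surf = 2πrL = 16.10 m².
T⁴ = 27040/(0.91·5.67×10⁻⁸·16.10) = 3.256×10¹⁰ K⁴.

T ≈ 425 K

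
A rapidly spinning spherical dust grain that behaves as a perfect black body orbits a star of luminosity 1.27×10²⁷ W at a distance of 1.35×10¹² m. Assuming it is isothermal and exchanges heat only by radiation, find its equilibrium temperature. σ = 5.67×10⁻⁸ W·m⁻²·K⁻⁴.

First find the stellar flux at distance d: S = L/(4πd²) = 1.27×10²⁷/(4π·(1.35×10¹²)²) = 55.45 W/m².
For an isothermal sphere, absorbed (1−a)S·πr² = emitted σ·4πr²·T⁴, so T⁴ = (1−a)S/(4σ).
T⁴ = 1.00·55.45/(4·5.67×10⁻⁸) = 2.445×10⁸ K⁴.

T ≈ 125 K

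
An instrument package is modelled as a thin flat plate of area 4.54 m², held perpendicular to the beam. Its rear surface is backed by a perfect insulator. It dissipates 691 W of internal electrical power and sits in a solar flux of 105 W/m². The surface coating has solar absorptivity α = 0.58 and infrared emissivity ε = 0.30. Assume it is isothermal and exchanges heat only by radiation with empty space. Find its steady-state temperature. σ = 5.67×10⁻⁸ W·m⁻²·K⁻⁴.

T ≈ 335 K

At steady state, absorbed solar power + internal power = radiated power.
Absorbed: α·S·A_cross = 0.58·105·4.540 = 276.5 W (cross-section A).
Total input = 276.5 + 691 = 967.5 W.
Radiated: εσ·A_surf·T⁴ with A_surf = A = 4.540 m².
T⁴ = 967.5/(0.30·5.67×10⁻⁸·4.540) = 1.253×10¹⁰ K⁴.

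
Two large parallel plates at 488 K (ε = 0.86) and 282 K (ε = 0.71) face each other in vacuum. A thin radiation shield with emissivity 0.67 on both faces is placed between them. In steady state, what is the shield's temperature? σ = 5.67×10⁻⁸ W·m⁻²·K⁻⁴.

T_s ≈ 427 K

In steady state the net flux on the hot side equals that on the cold side.
σ(T₁⁴−T_s⁴)/D₁ = σ(T_s⁴−T₂⁴)/D₂, with D₁ = 1/ε₁+1/ε_s−1 = 1.655, D₂ = 1/ε_s+1/ε₂−1 = 1.901.
Solve for T_s⁴: T_s⁴ = (D₂·T₁⁴ + D₁·T₂⁴)/(D₁+D₂) = 3.326×10¹⁰ K⁴.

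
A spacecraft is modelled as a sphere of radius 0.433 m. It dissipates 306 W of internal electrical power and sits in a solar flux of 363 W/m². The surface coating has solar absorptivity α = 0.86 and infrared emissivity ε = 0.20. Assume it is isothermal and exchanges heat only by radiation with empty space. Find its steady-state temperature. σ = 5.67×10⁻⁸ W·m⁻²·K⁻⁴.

T ≈ 368 K

At steady state, absorbed solar power + internal power = radiated power.
Absorbed: α·S·A_cross = 0.86·363·0.5890 = 183.9 W (cross-section πr²).
Total input = 183.9 + 306 = 489.9 W.
Radiated: εσ·A_surf·T⁴ with A_surf = 4πr² = 2.356 m².
T⁴ = 489.9/(0.20·5.67×10⁻⁸·2.356) = 1.834×10¹⁰ K⁴.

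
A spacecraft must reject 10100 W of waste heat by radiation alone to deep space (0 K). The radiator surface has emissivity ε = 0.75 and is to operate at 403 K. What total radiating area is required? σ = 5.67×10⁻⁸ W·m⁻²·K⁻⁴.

A ≈ 9.00 m²

P = εσA T⁴ ⇒ A = P/(εσT⁴).
T⁴ = 2.638×10¹⁰ K⁴.
A = 10100/(0.75 × 5.67×10⁻⁸ × 2.638×10¹⁰).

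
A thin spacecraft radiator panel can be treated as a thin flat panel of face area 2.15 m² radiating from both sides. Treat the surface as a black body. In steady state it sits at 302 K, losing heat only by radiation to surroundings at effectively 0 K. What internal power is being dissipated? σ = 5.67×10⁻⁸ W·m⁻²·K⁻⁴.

P ≈ 2030 W

Steady state: P = εσA T⁴.
A = 2·2.15 = 4.300 m²; T⁴ = (302)⁴ = 8.318×10⁹ K⁴.
P = 1.0 × 5.67×10⁻⁸ × 4.300 × 8.318×10⁹.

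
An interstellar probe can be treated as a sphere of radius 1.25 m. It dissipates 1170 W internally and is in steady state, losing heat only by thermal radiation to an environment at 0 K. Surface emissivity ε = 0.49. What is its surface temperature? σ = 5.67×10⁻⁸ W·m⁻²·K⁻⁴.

T ≈ 215 K

Steady state: internal power = radiated power, P = εσA T⁴.
Radiating area A = 4πr² = 19.63 m².
T⁴ = P/(εσA) = 1170/(0.49·5.67×10⁻⁸·19.63) = 2.145×10⁹ K⁴.
T = (2.145×10⁹)^(1/4).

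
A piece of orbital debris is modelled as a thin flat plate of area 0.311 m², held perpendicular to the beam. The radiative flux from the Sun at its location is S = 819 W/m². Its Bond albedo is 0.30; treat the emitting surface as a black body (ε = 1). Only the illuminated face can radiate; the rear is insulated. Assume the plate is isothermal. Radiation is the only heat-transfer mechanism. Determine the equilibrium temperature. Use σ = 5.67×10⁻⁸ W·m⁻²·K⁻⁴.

At equilibrium, absorbed power = emitted power.
Absorbing cross-section = A = 0.3110 m²; emitting surface = A = 0.3110 m² (ratio 1).
(1−a)S·A_cross = εσ·A_surf·T⁴  ⇒  T⁴ = (1−a)S/(1σ).
T⁴ = 0.700·819/(1·5.67×10⁻⁸) = 1.011×10¹⁰ K⁴.
T = (1.011×10¹⁰)^(1/4).

T ≈ 317 K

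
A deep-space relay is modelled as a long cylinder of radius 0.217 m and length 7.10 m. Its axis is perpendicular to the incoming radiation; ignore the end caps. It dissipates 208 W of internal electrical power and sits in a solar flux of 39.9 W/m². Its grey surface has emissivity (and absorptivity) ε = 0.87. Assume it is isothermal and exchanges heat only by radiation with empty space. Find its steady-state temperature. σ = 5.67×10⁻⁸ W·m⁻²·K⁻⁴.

T ≈ 160 K

At steady state, absorbed solar power + internal power = radiated power.
Absorbed: α·S·A_cross = 0.87·39.9·3.081 = 107.0 W (cross-section 2rL).
Total input = 107.0 + 208 = 315.0 W.
Radiated: εσ·A_surf·T⁴ with A_surf = 2πrL = 9.681 m².
T⁴ = 315.0/(0.87·5.67×10⁻⁸·9.681) = 6.596×10⁸ K⁴.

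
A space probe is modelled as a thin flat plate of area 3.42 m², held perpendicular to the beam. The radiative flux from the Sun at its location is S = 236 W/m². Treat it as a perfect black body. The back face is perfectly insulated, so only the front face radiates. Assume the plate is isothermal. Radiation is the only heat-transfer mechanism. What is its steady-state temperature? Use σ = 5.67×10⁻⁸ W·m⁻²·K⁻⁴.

T ≈ 254 K

At equilibrium, absorbed power = emitted power.
Absorbing cross-section = A = 3.420 m²; emitting surface = A = 3.420 m² (ratio 1).
S·A_cross = εσ·A_surf·T⁴  ⇒  T⁴ = S/(1σ).
T⁴ = 1.00·236/(1·5.67×10⁻⁸) = 4.162×10⁹ K⁴.
T = (4.162×10⁹)^(1/4).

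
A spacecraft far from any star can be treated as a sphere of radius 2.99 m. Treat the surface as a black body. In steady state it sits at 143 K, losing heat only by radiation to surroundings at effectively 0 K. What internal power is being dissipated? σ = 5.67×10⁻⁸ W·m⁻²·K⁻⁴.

Steady state: P = εσA T⁴.
A = 4πr² = 112.3 m²; T⁴ = (143)⁴ = 4.182×10⁸ K⁴.
P = 1.0 × 5.67×10⁻⁸ × 112.3 × 4.182×10⁸.

P ≈ 2660 W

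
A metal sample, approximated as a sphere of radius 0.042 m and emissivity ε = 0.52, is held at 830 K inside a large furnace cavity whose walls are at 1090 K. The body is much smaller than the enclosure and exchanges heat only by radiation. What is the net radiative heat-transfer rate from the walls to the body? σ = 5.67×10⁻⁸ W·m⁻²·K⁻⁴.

P_net ≈ 612 W

For a small grey body in a large enclosure: P_net = εσA(T_body⁴ − T_wall⁴).
A = 4πr² = 0.02217 m²; T_body⁴ − T_wall⁴ = 4.746×10¹¹ − 1.412×10¹² = -9.370×10¹¹ K⁴.
|P_net| = 0.52·5.67×10⁻⁸·0.02217·9.370×10¹¹.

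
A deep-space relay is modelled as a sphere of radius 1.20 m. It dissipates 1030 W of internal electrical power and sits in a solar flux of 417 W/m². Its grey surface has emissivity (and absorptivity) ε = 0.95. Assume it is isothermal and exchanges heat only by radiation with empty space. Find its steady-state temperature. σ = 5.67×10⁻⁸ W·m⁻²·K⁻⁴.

At steady state, absorbed solar power + internal power = radiated power.
Absorbed: α·S·A_cross = 0.95·417·4.524 = 1792 W (cross-section πr²).
Total input = 1792 + 1030 = 2822 W.
Radiated: εσ·A_surf·T⁴ with A_surf = 4πr² = 18.10 m².
T⁴ = 2822/(0.95·5.67×10⁻⁸·18.10) = 2.895×10⁹ K⁴.

T ≈ 232 K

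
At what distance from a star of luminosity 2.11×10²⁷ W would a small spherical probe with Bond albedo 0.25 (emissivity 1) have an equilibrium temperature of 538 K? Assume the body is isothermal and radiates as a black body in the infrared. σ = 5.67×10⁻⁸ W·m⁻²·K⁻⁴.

For an isothermal black-emitting sphere, (1−a)S·πr² = σ·4πr²·T⁴ ⇒ S = 4σT⁴/(1−a).
S = 4·5.67×10⁻⁸·(538)⁴/0.750 = 25330 W/m².
Flux falls as S = L/(4πd²), so d = √(L/(4πS)) = √(2.11×10²⁷/(4π·25330)).

d ≈ 8.14×10¹⁰ m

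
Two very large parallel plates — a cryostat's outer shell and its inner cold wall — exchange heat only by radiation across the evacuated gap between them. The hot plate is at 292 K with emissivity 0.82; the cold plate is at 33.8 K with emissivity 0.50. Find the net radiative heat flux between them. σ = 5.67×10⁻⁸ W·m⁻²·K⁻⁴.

For two infinite grey parallel plates, q = σ(T₁⁴ − T₂⁴)/(1/ε₁ + 1/ε₂ − 1).
T₁⁴ − T₂⁴ = 7.270×10⁹ − 1.305×10⁶ = 7.269×10⁹ K⁴.
1/ε₁ + 1/ε₂ − 1 = 1.220 + 2.000 − 1 = 2.220.
q = 5.67×10⁻⁸ × 7.269×10⁹ / 2.220.

q ≈ 186 W/m²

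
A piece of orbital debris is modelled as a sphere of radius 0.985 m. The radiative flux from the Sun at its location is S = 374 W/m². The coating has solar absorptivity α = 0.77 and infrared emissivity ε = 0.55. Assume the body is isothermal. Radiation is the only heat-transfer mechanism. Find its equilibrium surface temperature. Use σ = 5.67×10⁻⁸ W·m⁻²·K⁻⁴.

At equilibrium, absorbed power = emitted power.
Absorbing cross-section = πr² = 3.048 m²; emitting surface = 4πr² = 12.19 m² (ratio 4).
αS·A_cross = εσ·A_surf·T⁴  ⇒  T⁴ = αS/(ε·4σ).
T⁴ = 0.770·374/(0.55·4·5.67×10⁻⁸) = 2.309×10⁹ K⁴.
T = (2.309×10⁹)^(1/4).

T ≈ 219 K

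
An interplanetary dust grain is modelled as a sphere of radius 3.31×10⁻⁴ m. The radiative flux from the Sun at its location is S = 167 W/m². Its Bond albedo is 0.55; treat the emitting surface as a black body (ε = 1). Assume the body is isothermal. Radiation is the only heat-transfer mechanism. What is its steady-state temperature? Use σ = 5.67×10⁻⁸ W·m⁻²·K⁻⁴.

At equilibrium, absorbed power = emitted power.
Absorbing cross-section = πr² = 3.442×10⁻⁷ m²; emitting surface = 4πr² = 1.377×10⁻⁶ m² (ratio 4).
(1−a)S·A_cross = εσ·A_surf·T⁴  ⇒  T⁴ = (1−a)S/(4σ).
T⁴ = 0.450·167/(4·5.67×10⁻⁸) = 3.313×10⁸ K⁴.
T = (3.313×10⁸)^(1/4).

T ≈ 135 K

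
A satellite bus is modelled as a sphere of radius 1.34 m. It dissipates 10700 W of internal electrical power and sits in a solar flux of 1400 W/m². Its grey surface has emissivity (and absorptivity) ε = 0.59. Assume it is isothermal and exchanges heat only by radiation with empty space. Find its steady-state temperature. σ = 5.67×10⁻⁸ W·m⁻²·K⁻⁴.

T ≈ 378 K

At steady state, absorbed solar power + internal power = radiated power.
Absorbed: α·S·A_cross = 0.59·1400·5.641 = 4660 W (cross-section πr²).
Total input = 4660 + 10700 = 15360 W.
Radiated: εσ·A_surf·T⁴ with A_surf = 4πr² = 22.56 m².
T⁴ = 15360/(0.59·5.67×10⁻⁸·22.56) = 2.035×10¹⁰ K⁴.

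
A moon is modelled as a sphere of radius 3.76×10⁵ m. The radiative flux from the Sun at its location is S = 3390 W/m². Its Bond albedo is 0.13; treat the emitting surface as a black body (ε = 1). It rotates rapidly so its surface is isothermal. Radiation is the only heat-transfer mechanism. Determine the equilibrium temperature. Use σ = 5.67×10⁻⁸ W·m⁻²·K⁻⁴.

At equilibrium, absorbed power = emitted power.
Absorbing cross-section = πr² = 4.441×10¹¹ m²; emitting surface = 4πr² = 1.777×10¹² m² (ratio 4).
(1−a)S·A_cross = εσ·A_surf·T⁴  ⇒  T⁴ = (1−a)S/(4σ).
T⁴ = 0.870·3390/(4·5.67×10⁻⁸) = 1.300×10¹⁰ K⁴.
T = (1.300×10¹⁰)^(1/4).

T ≈ 338 K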